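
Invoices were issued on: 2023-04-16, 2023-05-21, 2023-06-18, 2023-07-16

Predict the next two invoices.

Gaps: 35, 28, 28 days — a mix of 28 and 35. Every date is a Sunday.
Each is the 3rd Sunday of its month.
3rd Sunday of August 2023: 2023-08-20.
3rd Sunday of September 2023: 2023-09-17.

2023-08-20, 2023-09-17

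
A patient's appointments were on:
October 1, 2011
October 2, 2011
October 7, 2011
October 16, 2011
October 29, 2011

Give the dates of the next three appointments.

Intervals are 1, 5, 9, 13 days — an arithmetic progression with common difference 4.
Next gap: 17 days. October 29, 2011 + 17 days = November 15, 2011.
Next gap: 21 days. November 15, 2011 + 21 days = December 6, 2011.
Next gap: 25 days. December 6, 2011 + 25 days = December 31, 2011.

November 15, 2011; December 6, 2011; December 31, 2011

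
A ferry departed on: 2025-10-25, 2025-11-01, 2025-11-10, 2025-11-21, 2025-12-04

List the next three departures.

2025-12-19, 2026-01-05, 2026-01-24

Intervals are 7, 9, 11, 13 days — an arithmetic progression with common difference 2.
Next gap: 15 days. 2025-12-04 + 15 days = 2025-12-19.
Next gap: 17 days. 2025-12-19 + 17 days = 2026-01-05.
Next gap: 19 days. 2026-01-05 + 19 days = 2026-01-24.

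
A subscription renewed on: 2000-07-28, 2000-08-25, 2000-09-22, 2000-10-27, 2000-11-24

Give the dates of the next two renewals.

Gaps: 28, 28, 35, 28 days — a mix of 28 and 35. Every date is a Friday.
Each is the 4th Friday of its month.
4th Friday of December 2000: 2000-12-22.
4th Friday of January 2001: 2001-01-26.

2000-12-22, 2001-01-26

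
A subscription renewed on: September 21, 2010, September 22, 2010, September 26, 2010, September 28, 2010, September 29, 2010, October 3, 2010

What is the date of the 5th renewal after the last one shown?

Every event lands on a Tuesday or Wednesday or Sunday (gaps cycle 1, 4, 2, 1, 4).
So the schedule is: every Tuesday, Wednesday and Sunday.
The following Tuesday is October 5, 2010.
Next Wednesday: October 6, 2010.
The following Sunday is October 10, 2010.
Next Tuesday: October 12, 2010.
Next Wednesday: October 13, 2010.

October 13, 2010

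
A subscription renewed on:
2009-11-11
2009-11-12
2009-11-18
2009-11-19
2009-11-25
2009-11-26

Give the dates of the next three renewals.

Every event lands on a Wednesday or Thursday (gaps cycle 1, 6, 1, 6, 1).
So the schedule is: every Wednesday and Thursday.
Next Wednesday: 2009-12-02.
The following Thursday is 2009-12-03.
The following Wednesday is 2009-12-09.

2009-12-02, 2009-12-03, 2009-12-09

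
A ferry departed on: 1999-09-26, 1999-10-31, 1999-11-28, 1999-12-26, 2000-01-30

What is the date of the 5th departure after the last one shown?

2000-06-25

Every date is a Sunday; gaps 35, 28, 28, 35 days.
Each is the last Sunday of its month (at least one falls on the 29th or later, ruling out '4th Sunday').
Last Sunday of February 2000: 2000-02-27.
March 2000 ends with Sunday 2000-03-26.
Last Sunday of April 2000: 2000-04-30.
May 2000 ends with Sunday 2000-05-28.
Last Sunday of June 2000: 2000-06-25.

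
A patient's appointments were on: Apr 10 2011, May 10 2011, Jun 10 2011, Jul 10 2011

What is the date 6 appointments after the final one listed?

Each date is the 10th; the gaps (30, 31, 30) track the month lengths.
The rule is the 10th of each month.
August 2011: Aug 10 2011.
Next: September 2011 → Sep 10 2011.
Next: October 2011 → Oct 10 2011.
Next: November 2011 → Nov 10 2011.
Next: December 2011 → Dec 10 2011.
Next: January 2012 → Jan 10 2012.

Jan 10 2012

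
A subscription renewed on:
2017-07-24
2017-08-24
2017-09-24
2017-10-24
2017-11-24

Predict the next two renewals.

Each date is the 24th; the gaps (31, 31, 30, 31) track the month lengths.
The rule is the 24th of each month.
Next: December 2017 → 2017-12-24.
Next: January 2018 → 2018-01-24.

2017-12-24, 2018-01-24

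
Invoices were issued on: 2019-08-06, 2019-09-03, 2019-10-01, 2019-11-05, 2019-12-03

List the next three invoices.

Gaps: 28, 28, 35, 28 days — a mix of 28 and 35. Every date is a Tuesday.
Each is the 1st Tuesday of its month.
January 2020 — 1st Tuesday is 2020-01-07.
February 2020 — 1st Tuesday is 2020-02-04.
1st Tuesday of March 2020: 2020-03-03.

2020-01-07, 2020-02-04, 2020-03-03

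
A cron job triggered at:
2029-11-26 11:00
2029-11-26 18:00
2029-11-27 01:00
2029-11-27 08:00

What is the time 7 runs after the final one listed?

Gaps: 7, 7, 7 hours — each event is 7 hours after the previous one.
2029-11-27 08:00 + 7 h = 2029-11-27 15:00.
2029-11-27 15:00 + 7 h = 2029-11-27 22:00.
2029-11-27 22:00 + 7 h = 2029-11-28 05:00.
2029-11-28 05:00 + 7 h = 2029-11-28 12:00.
2029-11-28 12:00 + 7 h = 2029-11-28 19:00.
2029-11-28 19:00 + 7 h = 2029-11-29 02:00.
2029-11-29 02:00 + 7 h = 2029-11-29 09:00.

2029-11-29 09:00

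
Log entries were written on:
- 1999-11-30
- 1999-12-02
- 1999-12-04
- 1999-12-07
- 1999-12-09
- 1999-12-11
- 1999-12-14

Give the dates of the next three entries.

The gap pattern 2, 2, 3, 2, 2, 3 repeats every 3 events.
These are the Tuesdays, Thursdays and Saturdays of each week.
Next Thursday: 1999-12-16.
Next Saturday: 1999-12-18.
The following Tuesday is 1999-12-21.

1999-12-16, 1999-12-18, 1999-12-21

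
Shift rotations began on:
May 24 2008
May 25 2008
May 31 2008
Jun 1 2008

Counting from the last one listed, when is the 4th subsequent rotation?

Gaps: 1, 6, 1 days — not constant, but cyclic with period 2.
The events fall on every Saturday and Sunday.
Next Saturday: Jun 7 2008.
The following Sunday is Jun 8 2008.
Next Saturday: Jun 14 2008.
The following Sunday is Jun 15 2008.

Jun 15 2008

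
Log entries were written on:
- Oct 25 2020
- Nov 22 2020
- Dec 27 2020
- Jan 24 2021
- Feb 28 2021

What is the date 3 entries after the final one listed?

May 23 2021

Gaps: 28, 35, 28, 35 days — a mix of 28 and 35. Every date is a Sunday.
Each is the 4th Sunday of its month.
4th Sunday of March 2021: Mar 28 2021.
April 2021 — 4th Sunday is Apr 25 2021.
May 2021 — 4th Sunday is May 23 2021.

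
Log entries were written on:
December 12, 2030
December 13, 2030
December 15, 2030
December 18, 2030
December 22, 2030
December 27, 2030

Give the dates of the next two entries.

The spacing grows by 1 each time: 1, 2, 3, 4, 5 days.
Next gap: 6 days. December 27, 2030 + 6 days = January 2, 2031.
Next gap: 7 days. January 2, 2031 + 7 days = January 9, 2031.

January 2, 2031; January 9, 2031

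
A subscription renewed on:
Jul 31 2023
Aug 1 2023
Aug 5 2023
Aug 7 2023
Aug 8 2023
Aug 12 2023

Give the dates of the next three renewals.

Aug 14 2023, Aug 15 2023, Aug 19 2023

Gaps: 1, 4, 2, 1, 4 days — not constant, but cyclic with period 3.
The events fall on every Monday, Tuesday and Saturday.
The following Monday is Aug 14 2023.
The following Tuesday is Aug 15 2023.
Next Saturday: Aug 19 2023.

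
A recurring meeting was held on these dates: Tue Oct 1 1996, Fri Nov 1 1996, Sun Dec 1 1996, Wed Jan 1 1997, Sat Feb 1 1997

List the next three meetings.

Sat Mar 1 1997, Tue Apr 1 1997, Thu May 1 1997

Each date is the 1st; the gaps (31, 30, 31, 31) track the month lengths.
The rule is the 1st of each month.
Next: March 1997 → Sat Mar 1 1997.
Next: April 1997 → Tue Apr 1 1997.
Next: May 1997 → Thu May 1 1997.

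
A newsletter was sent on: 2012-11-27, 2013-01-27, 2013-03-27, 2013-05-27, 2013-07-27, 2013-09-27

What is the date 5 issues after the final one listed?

2014-07-27

Each date is the 27th; the gaps (61, 59, 61, 61, 62) track the month lengths.
The rule is the 27th of every 2 months.
Next: November 2013 → 2013-11-27.
Next: January 2014 → 2014-01-27.
March 2014: 2014-03-27.
May 2014: 2014-05-27.
Next: July 2014 → 2014-07-27.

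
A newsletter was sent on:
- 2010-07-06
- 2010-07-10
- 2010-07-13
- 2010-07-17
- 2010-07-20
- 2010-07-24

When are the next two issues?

The gap pattern 4, 3, 4, 3, 4 repeats every 2 events.
These are the Tuesdays and Saturdays of each week.
Next Tuesday: 2010-07-27.
Next Saturday: 2010-07-31.

2010-07-27, 2010-07-31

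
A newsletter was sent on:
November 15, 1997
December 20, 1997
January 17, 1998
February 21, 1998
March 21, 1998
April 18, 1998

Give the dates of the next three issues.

May 16, 1998; June 20, 1998; July 18, 1998

Gaps: 35, 28, 35, 28, 28 days — a mix of 28 and 35. Every date is a Saturday.
Each is the 3rd Saturday of its month.
3rd Saturday of May 1998: May 16, 1998.
June 1998 — 3rd Saturday is June 20, 1998.
July 1998 — 3rd Saturday is July 18, 1998.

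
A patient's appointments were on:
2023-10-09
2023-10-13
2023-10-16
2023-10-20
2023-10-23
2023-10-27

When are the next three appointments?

2023-10-30, 2023-11-03, 2023-11-06

The gap pattern 4, 3, 4, 3, 4 repeats every 2 events.
These are the Mondays and Fridays of each week.
The following Monday is 2023-10-30.
The following Friday is 2023-11-03.
The following Monday is 2023-11-06.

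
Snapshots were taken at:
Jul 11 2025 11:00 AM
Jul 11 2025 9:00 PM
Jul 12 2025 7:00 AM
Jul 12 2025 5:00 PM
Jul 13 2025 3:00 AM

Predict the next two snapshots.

Jul 13 2025 1:00 PM, Jul 13 2025 11:00 PM

Gaps: 10, 10, 10, 10 hours — each event is 10 hours after the previous one.
Jul 13 2025 3:00 AM + 10 h = Jul 13 2025 1:00 PM.
Jul 13 2025 1:00 PM + 10 h = Jul 13 2025 11:00 PM.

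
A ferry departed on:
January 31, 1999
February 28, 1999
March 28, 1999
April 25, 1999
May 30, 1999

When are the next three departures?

June 27, 1999; July 25, 1999; August 29, 1999

All Sundays; the gaps (28, 28, 28, 35) vary with month length.
This is the last Sunday of each month.
Last Sunday of June 1999: June 27, 1999.
July 1999 ends with Sunday July 25, 1999.
August 1999 ends with Sunday August 29, 1999.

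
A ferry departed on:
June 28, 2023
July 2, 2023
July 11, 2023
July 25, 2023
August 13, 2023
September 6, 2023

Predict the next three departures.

Intervals are 4, 9, 14, 19, 24 days — an arithmetic progression with common difference 5.
Next gap: 29 days. September 6, 2023 + 29 days = October 5, 2023.
Next gap: 34 days. October 5, 2023 + 34 days = November 8, 2023.
Next gap: 39 days. November 8, 2023 + 39 days = December 17, 2023.

October 5, 2023; November 8, 2023; December 17, 2023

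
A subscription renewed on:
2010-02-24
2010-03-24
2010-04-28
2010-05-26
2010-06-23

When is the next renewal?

2010-07-28

Gaps: 28, 35, 28, 28 days — a mix of 28 and 35. Every date is a Wednesday.
Each is the 4th Wednesday of its month.
July 2010 — 4th Wednesday is 2010-07-28.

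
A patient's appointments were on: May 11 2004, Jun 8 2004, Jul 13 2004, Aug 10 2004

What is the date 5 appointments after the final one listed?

These are Tuesdays at 28- or 35-day spacing (28, 35, 28).
The pattern: 2nd Tuesday of the month.
September 2004 — 2nd Tuesday is Sep 14 2004.
2nd Tuesday of October 2004: Oct 12 2004.
November 2004 — 2nd Tuesday is Nov 9 2004.
December 2004 — 2nd Tuesday is Dec 14 2004.
January 2005 — 2nd Tuesday is Jan 11 2005.

Jan 11 2005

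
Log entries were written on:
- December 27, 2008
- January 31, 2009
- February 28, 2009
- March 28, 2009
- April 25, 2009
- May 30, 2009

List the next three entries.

Every date is a Saturday; gaps 35, 28, 28, 28, 35 days.
Each is the last Saturday of its month (at least one falls on the 29th or later, ruling out '4th Saturday').
June 2009 ends with Saturday June 27, 2009.
Last Saturday of July 2009: July 25, 2009.
Last Saturday of August 2009: August 29, 2009.

June 27, 2009; July 25, 2009; August 29, 2009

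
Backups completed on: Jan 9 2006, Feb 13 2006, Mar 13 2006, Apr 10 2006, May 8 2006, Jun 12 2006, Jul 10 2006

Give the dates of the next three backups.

These are Mondays at 28- or 35-day spacing (35, 28, 28, 28, 35, 28).
The pattern: 2nd Monday of the month.
2nd Monday of August 2006: Aug 14 2006.
September 2006 — 2nd Monday is Sep 11 2006.
2nd Monday of October 2006: Oct 9 2006.

Aug 14 2006, Sep 11 2006, Oct 9 2006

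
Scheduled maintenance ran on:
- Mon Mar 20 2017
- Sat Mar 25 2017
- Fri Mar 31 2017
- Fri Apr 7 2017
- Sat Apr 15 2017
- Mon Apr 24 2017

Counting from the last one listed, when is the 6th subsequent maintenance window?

Sat Jul 8 2017

Intervals are 5, 6, 7, 8, 9 days — an arithmetic progression with common difference 1.
Next gap: 10 days. Mon Apr 24 2017 + 10 days = Thu May 4 2017.
Next gap: 11 days. Thu May 4 2017 + 11 days = Mon May 15 2017.
Next gap: 12 days. Mon May 15 2017 + 12 days = Sat May 27 2017.
Next gap: 13 days. Sat May 27 2017 + 13 days = Fri Jun 9 2017.
Next gap: 14 days. Fri Jun 9 2017 + 14 days = Fri Jun 23 2017.
Next gap: 15 days. Fri Jun 23 2017 + 15 days = Sat Jul 8 2017.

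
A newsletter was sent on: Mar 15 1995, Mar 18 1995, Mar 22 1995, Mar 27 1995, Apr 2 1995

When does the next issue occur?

Apr 9 1995

The spacing grows by 1 each time: 3, 4, 5, 6 days.
Next gap: 7 days. Apr 2 1995 + 7 days = Apr 9 1995.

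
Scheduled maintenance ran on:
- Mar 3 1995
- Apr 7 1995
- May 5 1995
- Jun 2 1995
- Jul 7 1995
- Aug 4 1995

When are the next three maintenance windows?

All dates are Fridays, 35, 28, 28, 35, 28 days apart.
Specifically, the 1st Friday of each month.
1st Friday of September 1995: Sep 1 1995.
1st Friday of October 1995: Oct 6 1995.
1st Friday of November 1995: Nov 3 1995.

Sep 1 1995, Oct 6 1995, Nov 3 1995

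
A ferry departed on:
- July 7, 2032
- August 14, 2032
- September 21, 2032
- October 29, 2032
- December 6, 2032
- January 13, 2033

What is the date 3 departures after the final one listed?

May 7, 2033

Gaps between consecutive events: 38, 38, 38, 38, 38 days — a constant 38-day interval.
January 13, 2033 + 38 days = February 20, 2033.
February 20, 2033 + 38 days = March 30, 2033.
March 30, 2033 + 38 days = May 7, 2033.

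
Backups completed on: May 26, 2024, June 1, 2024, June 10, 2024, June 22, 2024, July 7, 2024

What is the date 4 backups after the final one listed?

October 5, 2024

The spacing grows by 3 each time: 6, 9, 12, 15 days.
Next gap: 18 days. July 7, 2024 + 18 days = July 25, 2024.
Next gap: 21 days. July 25, 2024 + 21 days = August 15, 2024.
Next gap: 24 days. August 15, 2024 + 24 days = September 8, 2024.
Next gap: 27 days. September 8, 2024 + 27 days = October 5, 2024.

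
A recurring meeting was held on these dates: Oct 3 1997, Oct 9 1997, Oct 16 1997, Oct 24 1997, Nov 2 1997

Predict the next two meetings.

Intervals are 6, 7, 8, 9 days — an arithmetic progression with common difference 1.
Next gap: 10 days. Nov 2 1997 + 10 days = Nov 12 1997.
Next gap: 11 days. Nov 12 1997 + 11 days = Nov 23 1997.

Nov 12 1997, Nov 23 1997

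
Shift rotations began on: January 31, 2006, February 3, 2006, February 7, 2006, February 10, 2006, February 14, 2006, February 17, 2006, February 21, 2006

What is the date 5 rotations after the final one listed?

March 10, 2006

Every event lands on a Tuesday or Friday (gaps cycle 3, 4, 3, 4, 3, 4).
So the schedule is: every Tuesday and Friday.
The following Friday is February 24, 2006.
Next Tuesday: February 28, 2006.
The following Friday is March 3, 2006.
Next Tuesday: March 7, 2006.
The following Friday is March 10, 2006.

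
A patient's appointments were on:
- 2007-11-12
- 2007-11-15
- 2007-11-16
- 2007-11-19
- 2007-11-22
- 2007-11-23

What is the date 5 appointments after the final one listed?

2007-12-06

Every event lands on a Monday or Thursday or Friday (gaps cycle 3, 1, 3, 3, 1).
So the schedule is: every Monday, Thursday and Friday.
The following Monday is 2007-11-26.
Next Thursday: 2007-11-29.
The following Friday is 2007-11-30.
The following Monday is 2007-12-03.
Next Thursday: 2007-12-06.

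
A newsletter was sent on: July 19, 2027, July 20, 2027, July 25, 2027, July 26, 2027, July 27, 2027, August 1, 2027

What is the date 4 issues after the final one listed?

August 9, 2027

Every event lands on a Monday or Tuesday or Sunday (gaps cycle 1, 5, 1, 1, 5).
So the schedule is: every Monday, Tuesday and Sunday.
The following Monday is August 2, 2027.
Next Tuesday: August 3, 2027.
The following Sunday is August 8, 2027.
Next Monday: August 9, 2027.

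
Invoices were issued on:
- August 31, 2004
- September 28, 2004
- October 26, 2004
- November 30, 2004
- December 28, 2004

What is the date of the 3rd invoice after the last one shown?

Every date is a Tuesday; gaps 28, 28, 35, 28 days.
Each is the last Tuesday of its month (at least one falls on the 29th or later, ruling out '4th Tuesday').
January 2005 ends with Tuesday January 25, 2005.
Last Tuesday of February 2005: February 22, 2005.
March 2005 ends with Tuesday March 29, 2005.

March 29, 2005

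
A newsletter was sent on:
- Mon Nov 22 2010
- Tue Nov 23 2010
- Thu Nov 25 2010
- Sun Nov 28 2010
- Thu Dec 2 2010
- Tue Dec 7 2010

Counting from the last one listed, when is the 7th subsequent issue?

Tue Feb 8 2011

The spacing grows by 1 each time: 1, 2, 3, 4, 5 days.
Next gap: 6 days. Tue Dec 7 2010 + 6 days = Mon Dec 13 2010.
Next gap: 7 days. Mon Dec 13 2010 + 7 days = Mon Dec 20 2010.
Next gap: 8 days. Mon Dec 20 2010 + 8 days = Tue Dec 28 2010.
Next gap: 9 days. Tue Dec 28 2010 + 9 days = Thu Jan 6 2011.
Next gap: 10 days. Thu Jan 6 2011 + 10 days = Sun Jan 16 2011.
Next gap: 11 days. Sun Jan 16 2011 + 11 days = Thu Jan 27 2011.
Next gap: 12 days. Thu Jan 27 2011 + 12 days = Tue Feb 8 2011.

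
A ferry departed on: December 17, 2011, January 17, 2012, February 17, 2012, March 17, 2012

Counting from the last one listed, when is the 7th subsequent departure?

October 17, 2012

Each date is the 17th; the gaps (31, 31, 29) track the month lengths.
The rule is the 17th of each month.
Next: April 2012 → April 17, 2012.
May 2012: May 17, 2012.
June 2012: June 17, 2012.
July 2012: July 17, 2012.
Next: August 2012 → August 17, 2012.
Next: September 2012 → September 17, 2012.
Next: October 2012 → October 17, 2012.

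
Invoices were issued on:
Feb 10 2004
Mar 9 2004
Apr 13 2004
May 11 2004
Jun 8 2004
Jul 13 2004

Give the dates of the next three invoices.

Aug 10 2004, Sep 14 2004, Oct 12 2004

All dates are Tuesdays, 28, 35, 28, 28, 35 days apart.
Specifically, the 2nd Tuesday of each month.
August 2004 — 2nd Tuesday is Aug 10 2004.
September 2004 — 2nd Tuesday is Sep 14 2004.
October 2004 — 2nd Tuesday is Oct 12 2004.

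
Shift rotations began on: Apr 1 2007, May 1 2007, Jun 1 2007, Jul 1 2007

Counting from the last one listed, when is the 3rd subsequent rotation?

Oct 1 2007

Gaps: 30, 31, 30 days — not constant. Every event is on the 1st of the month.
Pattern: the 1st of each month.
August 2007: Aug 1 2007.
September 2007: Sep 1 2007.
Next: October 2007 → Oct 1 2007.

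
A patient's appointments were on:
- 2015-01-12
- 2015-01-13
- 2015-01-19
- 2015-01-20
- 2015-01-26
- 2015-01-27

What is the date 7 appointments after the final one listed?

2015-02-23

Gaps: 1, 6, 1, 6, 1 days — not constant, but cyclic with period 2.
The events fall on every Monday and Tuesday.
The following Monday is 2015-02-02.
Next Tuesday: 2015-02-03.
Next Monday: 2015-02-09.
Next Tuesday: 2015-02-10.
The following Monday is 2015-02-16.
The following Tuesday is 2015-02-17.
Next Monday: 2015-02-23.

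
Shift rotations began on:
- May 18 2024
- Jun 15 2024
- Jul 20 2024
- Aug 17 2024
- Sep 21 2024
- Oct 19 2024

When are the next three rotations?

Gaps: 28, 35, 28, 35, 28 days — a mix of 28 and 35. Every date is a Saturday.
Each is the 3rd Saturday of its month.
3rd Saturday of November 2024: Nov 16 2024.
3rd Saturday of December 2024: Dec 21 2024.
3rd Saturday of January 2025: Jan 18 2025.

Nov 16 2024, Dec 21 2024, Jan 18 2025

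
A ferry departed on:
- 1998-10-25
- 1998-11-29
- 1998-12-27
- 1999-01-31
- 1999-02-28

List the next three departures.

These are Sundays with 35, 28, 35, 28-day gaps.
Each is the final Sunday of its month — 1998-11-29 is past the 28th, so '4th Sunday' doesn't fit.
March 1999 ends with Sunday 1999-03-28.
April 1999 ends with Sunday 1999-04-25.
May 1999 ends with Sunday 1999-05-30.

1999-03-28, 1999-04-25, 1999-05-30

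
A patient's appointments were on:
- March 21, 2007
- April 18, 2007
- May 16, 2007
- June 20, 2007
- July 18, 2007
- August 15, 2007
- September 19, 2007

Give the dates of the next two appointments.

October 17, 2007; November 21, 2007

All dates are Wednesdays, 28, 28, 35, 28, 28, 35 days apart.
Specifically, the 3rd Wednesday of each month.
3rd Wednesday of October 2007: October 17, 2007.
November 2007 — 3rd Wednesday is November 21, 2007.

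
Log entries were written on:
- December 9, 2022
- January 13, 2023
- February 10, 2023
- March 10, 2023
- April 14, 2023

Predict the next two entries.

May 12, 2023; June 9, 2023

These are Fridays at 28- or 35-day spacing (35, 28, 28, 35).
The pattern: 2nd Friday of the month.
May 2023 — 2nd Friday is May 12, 2023.
June 2023 — 2nd Friday is June 9, 2023.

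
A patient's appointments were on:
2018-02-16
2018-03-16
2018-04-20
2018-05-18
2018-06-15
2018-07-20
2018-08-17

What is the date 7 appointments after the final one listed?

Gaps: 28, 35, 28, 28, 35, 28 days — a mix of 28 and 35. Every date is a Friday.
Each is the 3rd Friday of its month.
September 2018 — 3rd Friday is 2018-09-21.
October 2018 — 3rd Friday is 2018-10-19.
November 2018 — 3rd Friday is 2018-11-16.
3rd Friday of December 2018: 2018-12-21.
January 2019 — 3rd Friday is 2019-01-18.
February 2019 — 3rd Friday is 2019-02-15.
March 2019 — 3rd Friday is 2019-03-15.

2019-03-15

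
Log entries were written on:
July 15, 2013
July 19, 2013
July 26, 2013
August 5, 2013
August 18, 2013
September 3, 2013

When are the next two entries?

The spacing grows by 3 each time: 4, 7, 10, 13, 16 days.
Next gap: 19 days. September 3, 2013 + 19 days = September 22, 2013.
Next gap: 22 days. September 22, 2013 + 22 days = October 14, 2013.

September 22, 2013; October 14, 2013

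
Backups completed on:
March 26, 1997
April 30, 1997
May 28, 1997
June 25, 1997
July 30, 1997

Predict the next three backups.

August 27, 1997; September 24, 1997; October 29, 1997

All Wednesdays; the gaps (35, 28, 28, 35) vary with month length.
This is the last Wednesday of each month.
August 1997 ends with Wednesday August 27, 1997.
Last Wednesday of September 1997: September 24, 1997.
Last Wednesday of October 1997: October 29, 1997.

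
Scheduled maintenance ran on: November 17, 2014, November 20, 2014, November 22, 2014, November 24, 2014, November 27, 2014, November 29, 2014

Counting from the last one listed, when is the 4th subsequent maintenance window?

Gaps: 3, 2, 2, 3, 2 days — not constant, but cyclic with period 3.
The events fall on every Monday, Thursday and Saturday.
The following Monday is December 1, 2014.
The following Thursday is December 4, 2014.
The following Saturday is December 6, 2014.
Next Monday: December 8, 2014.

December 8, 2014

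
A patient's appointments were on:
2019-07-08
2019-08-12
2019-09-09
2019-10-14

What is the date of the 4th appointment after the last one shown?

2020-02-10

All dates are Mondays, 35, 28, 35 days apart.
Specifically, the 2nd Monday of each month.
2nd Monday of November 2019: 2019-11-11.
December 2019 — 2nd Monday is 2019-12-09.
2nd Monday of January 2020: 2020-01-13.
February 2020 — 2nd Monday is 2020-02-10.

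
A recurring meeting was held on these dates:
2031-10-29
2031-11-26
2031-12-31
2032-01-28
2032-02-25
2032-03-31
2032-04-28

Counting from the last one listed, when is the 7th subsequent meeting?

All Wednesdays; the gaps (28, 35, 28, 28, 35, 28) vary with month length.
This is the last Wednesday of each month.
May 2032 ends with Wednesday 2032-05-26.
Last Wednesday of June 2032: 2032-06-30.
July 2032 ends with Wednesday 2032-07-28.
Last Wednesday of August 2032: 2032-08-25.
Last Wednesday of September 2032: 2032-09-29.
Last Wednesday of October 2032: 2032-10-27.
Last Wednesday of November 2032: 2032-11-24.

2032-11-24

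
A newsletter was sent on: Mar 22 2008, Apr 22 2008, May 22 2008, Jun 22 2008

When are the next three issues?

Jul 22 2008, Aug 22 2008, Sep 22 2008

Gaps: 31, 30, 31 days — not constant. Every event is on the 22nd of the month.
Pattern: the 22nd of each month.
July 2008: Jul 22 2008.
August 2008: Aug 22 2008.
September 2008: Sep 22 2008.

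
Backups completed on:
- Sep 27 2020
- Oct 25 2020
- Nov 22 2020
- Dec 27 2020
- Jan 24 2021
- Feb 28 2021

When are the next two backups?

Mar 28 2021, Apr 25 2021

All dates are Sundays, 28, 28, 35, 28, 35 days apart.
Specifically, the 4th Sunday of each month.
4th Sunday of March 2021: Mar 28 2021.
April 2021 — 4th Sunday is Apr 25 2021.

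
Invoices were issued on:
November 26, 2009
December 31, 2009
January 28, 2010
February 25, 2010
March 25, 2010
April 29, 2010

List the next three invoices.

Every date is a Thursday; gaps 35, 28, 28, 28, 35 days.
Each is the last Thursday of its month (at least one falls on the 29th or later, ruling out '4th Thursday').
May 2010 ends with Thursday May 27, 2010.
June 2010 ends with Thursday June 24, 2010.
July 2010 ends with Thursday July 29, 2010.

May 27, 2010; June 24, 2010; July 29, 2010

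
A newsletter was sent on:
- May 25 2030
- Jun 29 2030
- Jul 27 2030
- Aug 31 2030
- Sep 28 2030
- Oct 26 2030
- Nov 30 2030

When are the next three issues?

Every date is a Saturday; gaps 35, 28, 35, 28, 28, 35 days.
Each is the last Saturday of its month (at least one falls on the 29th or later, ruling out '4th Saturday').
Last Saturday of December 2030: Dec 28 2030.
January 2031 ends with Saturday Jan 25 2031.
February 2031 ends with Saturday Feb 22 2031.

Dec 28 2030, Jan 25 2031, Feb 22 2031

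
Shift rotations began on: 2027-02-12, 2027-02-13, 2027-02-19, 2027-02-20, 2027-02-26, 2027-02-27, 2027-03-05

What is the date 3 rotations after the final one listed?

2027-03-13

The gap pattern 1, 6, 1, 6, 1, 6 repeats every 2 events.
These are the Fridays and Saturdays of each week.
Next Saturday: 2027-03-06.
Next Friday: 2027-03-12.
The following Saturday is 2027-03-13.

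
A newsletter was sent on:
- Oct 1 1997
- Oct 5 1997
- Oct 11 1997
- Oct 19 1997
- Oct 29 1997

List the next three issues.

Nov 10 1997, Nov 24 1997, Dec 10 1997

The spacing grows by 2 each time: 4, 6, 8, 10 days.
Next gap: 12 days. Oct 29 1997 + 12 days = Nov 10 1997.
Next gap: 14 days. Nov 10 1997 + 14 days = Nov 24 1997.
Next gap: 16 days. Nov 24 1997 + 16 days = Dec 10 1997.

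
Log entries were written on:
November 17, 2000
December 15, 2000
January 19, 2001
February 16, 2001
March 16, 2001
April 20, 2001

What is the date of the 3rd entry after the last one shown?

Gaps: 28, 35, 28, 28, 35 days — a mix of 28 and 35. Every date is a Friday.
Each is the 3rd Friday of its month.
May 2001 — 3rd Friday is May 18, 2001.
3rd Friday of June 2001: June 15, 2001.
July 2001 — 3rd Friday is July 20, 2001.

July 20, 2001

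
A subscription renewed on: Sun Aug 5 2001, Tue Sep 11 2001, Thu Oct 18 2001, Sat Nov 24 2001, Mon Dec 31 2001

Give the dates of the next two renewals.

Every event comes 37 days after the last (37, 37, 37, 37).
Mon Dec 31 2001 + 37 days = Wed Feb 6 2002.
Wed Feb 6 2002 + 37 days = Fri Mar 15 2002.

Wed Feb 6 2002, Fri Mar 15 2002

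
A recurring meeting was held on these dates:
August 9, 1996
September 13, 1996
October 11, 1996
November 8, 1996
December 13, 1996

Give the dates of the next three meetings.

Gaps: 35, 28, 28, 35 days — a mix of 28 and 35. Every date is a Friday.
Each is the 2nd Friday of its month.
2nd Friday of January 1997: January 10, 1997.
2nd Friday of February 1997: February 14, 1997.
2nd Friday of March 1997: March 14, 1997.

January 10, 1997; February 14, 1997; March 14, 1997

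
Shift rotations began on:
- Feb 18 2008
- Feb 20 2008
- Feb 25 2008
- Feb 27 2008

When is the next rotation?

Mar 3 2008

Every event lands on a Monday or Wednesday (gaps cycle 2, 5, 2).
So the schedule is: every Monday and Wednesday.
Next Monday: Mar 3 2008.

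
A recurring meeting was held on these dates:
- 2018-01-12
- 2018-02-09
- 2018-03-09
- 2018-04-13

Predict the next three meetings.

All dates are Fridays, 28, 28, 35 days apart.
Specifically, the 2nd Friday of each month.
May 2018 — 2nd Friday is 2018-05-11.
June 2018 — 2nd Friday is 2018-06-08.
2nd Friday of July 2018: 2018-07-13.

2018-05-11, 2018-06-08, 2018-07-13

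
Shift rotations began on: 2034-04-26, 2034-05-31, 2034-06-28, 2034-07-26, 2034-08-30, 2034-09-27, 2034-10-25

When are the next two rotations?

Every date is a Wednesday; gaps 35, 28, 28, 35, 28, 28 days.
Each is the last Wednesday of its month (at least one falls on the 29th or later, ruling out '4th Wednesday').
November 2034 ends with Wednesday 2034-11-29.
December 2034 ends with Wednesday 2034-12-27.

2034-11-29, 2034-12-27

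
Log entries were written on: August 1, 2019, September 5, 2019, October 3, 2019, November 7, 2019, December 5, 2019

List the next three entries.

All dates are Thursdays, 35, 28, 35, 28 days apart.
Specifically, the 1st Thursday of each month.
January 2020 — 1st Thursday is January 2, 2020.
February 2020 — 1st Thursday is February 6, 2020.
1st Thursday of March 2020: March 5, 2020.

January 2, 2020; February 6, 2020; March 5, 2020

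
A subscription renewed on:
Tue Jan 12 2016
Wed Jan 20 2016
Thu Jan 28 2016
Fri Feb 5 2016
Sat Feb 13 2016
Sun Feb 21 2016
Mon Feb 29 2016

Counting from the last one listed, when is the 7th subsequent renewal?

Mon Apr 25 2016

Gaps between consecutive events: 8, 8, 8, 8, 8, 8 days — a constant 8-day interval.
Mon Feb 29 2016 + 8 days = Tue Mar 8 2016.
Tue Mar 8 2016 + 8 days = Wed Mar 16 2016.
Wed Mar 16 2016 + 8 days = Thu Mar 24 2016.
Thu Mar 24 2016 + 8 days = Fri Apr 1 2016.
Fri Apr 1 2016 + 8 days = Sat Apr 9 2016.
Sat Apr 9 2016 + 8 days = Sun Apr 17 2016.
Sun Apr 17 2016 + 8 days = Mon Apr 25 2016.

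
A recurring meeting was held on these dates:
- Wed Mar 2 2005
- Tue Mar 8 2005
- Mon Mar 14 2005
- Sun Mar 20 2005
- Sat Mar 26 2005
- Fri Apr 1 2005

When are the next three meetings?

Gaps between consecutive events: 6, 6, 6, 6, 6 days — a constant 6-day interval.
Fri Apr 1 2005 + 6 days = Thu Apr 7 2005.
Thu Apr 7 2005 + 6 days = Wed Apr 13 2005.
Wed Apr 13 2005 + 6 days = Tue Apr 19 2005.

Thu Apr 7 2005, Wed Apr 13 2005, Tue Apr 19 2005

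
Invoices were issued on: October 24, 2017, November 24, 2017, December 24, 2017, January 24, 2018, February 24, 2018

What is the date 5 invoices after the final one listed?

July 24, 2018

Each date is the 24th; the gaps (31, 30, 31, 31) track the month lengths.
The rule is the 24th of each month.
March 2018: March 24, 2018.
April 2018: April 24, 2018.
May 2018: May 24, 2018.
June 2018: June 24, 2018.
July 2018: July 24, 2018.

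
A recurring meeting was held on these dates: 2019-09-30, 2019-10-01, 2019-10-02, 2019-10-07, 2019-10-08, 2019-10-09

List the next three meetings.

2019-10-14, 2019-10-15, 2019-10-16

The gap pattern 1, 1, 5, 1, 1 repeats every 3 events.
These are the Mondays, Tuesdays and Wednesdays of each week.
The following Monday is 2019-10-14.
The following Tuesday is 2019-10-15.
Next Wednesday: 2019-10-16.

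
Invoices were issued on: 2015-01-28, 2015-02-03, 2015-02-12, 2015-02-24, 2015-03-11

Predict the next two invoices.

Gaps: 6, 9, 12, 15 days — each gap is 3 larger than the previous one.
Next gap: 18 days. 2015-03-11 + 18 days = 2015-03-29.
Next gap: 21 days. 2015-03-29 + 21 days = 2015-04-19.

2015-03-29, 2015-04-19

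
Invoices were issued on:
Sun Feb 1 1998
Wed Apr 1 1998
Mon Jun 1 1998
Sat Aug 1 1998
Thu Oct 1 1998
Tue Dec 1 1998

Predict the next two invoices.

The day-of-month is always 1 (59, 61, 61, 61, 61 days between events).
So this recurs on the 1st of every 2 months.
Next: February 1999 → Mon Feb 1 1999.
April 1999: Thu Apr 1 1999.

Mon Feb 1 1999, Thu Apr 1 1999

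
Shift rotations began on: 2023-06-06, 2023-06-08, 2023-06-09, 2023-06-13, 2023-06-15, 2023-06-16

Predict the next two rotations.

Every event lands on a Tuesday or Thursday or Friday (gaps cycle 2, 1, 4, 2, 1).
So the schedule is: every Tuesday, Thursday and Friday.
Next Tuesday: 2023-06-20.
The following Thursday is 2023-06-22.

2023-06-20, 2023-06-22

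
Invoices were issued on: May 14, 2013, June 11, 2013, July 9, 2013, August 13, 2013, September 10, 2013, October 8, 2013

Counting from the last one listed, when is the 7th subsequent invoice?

Gaps: 28, 28, 35, 28, 28 days — a mix of 28 and 35. Every date is a Tuesday.
Each is the 2nd Tuesday of its month.
2nd Tuesday of November 2013: November 12, 2013.
2nd Tuesday of December 2013: December 10, 2013.
January 2014 — 2nd Tuesday is January 14, 2014.
2nd Tuesday of February 2014: February 11, 2014.
March 2014 — 2nd Tuesday is March 11, 2014.
2nd Tuesday of April 2014: April 8, 2014.
May 2014 — 2nd Tuesday is May 13, 2014.

May 13, 2014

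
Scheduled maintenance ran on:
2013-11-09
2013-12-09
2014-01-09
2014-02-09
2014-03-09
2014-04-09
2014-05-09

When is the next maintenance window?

2014-06-09

Each date is the 9th; the gaps (30, 31, 31, 28, 31, 30) track the month lengths.
The rule is the 9th of each month.
Next: June 2014 → 2014-06-09.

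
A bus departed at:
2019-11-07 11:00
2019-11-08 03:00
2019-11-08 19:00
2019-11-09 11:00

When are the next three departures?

2019-11-10 03:00, 2019-11-10 19:00, 2019-11-11 11:00

Spacing: 16, 16, 16 h — constant 16 h.
2019-11-09 11:00 + 16 h = 2019-11-10 03:00.
2019-11-10 03:00 + 16 h = 2019-11-10 19:00.
2019-11-10 19:00 + 16 h = 2019-11-11 11:00.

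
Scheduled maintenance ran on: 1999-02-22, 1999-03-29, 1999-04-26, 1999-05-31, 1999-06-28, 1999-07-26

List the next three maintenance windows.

1999-08-30, 1999-09-27, 1999-10-25

All Mondays; the gaps (35, 28, 35, 28, 28) vary with month length.
This is the last Monday of each month.
August 1999 ends with Monday 1999-08-30.
September 1999 ends with Monday 1999-09-27.
Last Monday of October 1999: 1999-10-25.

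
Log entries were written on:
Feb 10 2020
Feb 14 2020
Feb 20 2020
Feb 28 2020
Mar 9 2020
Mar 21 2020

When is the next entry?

Apr 4 2020

Gaps: 4, 6, 8, 10, 12 days — each gap is 2 larger than the previous one.
Next gap: 14 days. Mar 21 2020 + 14 days = Apr 4 2020.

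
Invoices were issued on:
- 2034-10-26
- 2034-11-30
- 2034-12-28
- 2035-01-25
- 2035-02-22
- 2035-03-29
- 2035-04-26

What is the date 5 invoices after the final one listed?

2035-09-27

These are Thursdays with 35, 28, 28, 28, 35, 28-day gaps.
Each is the final Thursday of its month — 2034-11-30 is past the 28th, so '4th Thursday' doesn't fit.
May 2035 ends with Thursday 2035-05-31.
June 2035 ends with Thursday 2035-06-28.
Last Thursday of July 2035: 2035-07-26.
August 2035 ends with Thursday 2035-08-30.
Last Thursday of September 2035: 2035-09-27.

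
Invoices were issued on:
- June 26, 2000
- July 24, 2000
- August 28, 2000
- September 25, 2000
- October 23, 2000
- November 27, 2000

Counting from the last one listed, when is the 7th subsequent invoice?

All dates are Mondays, 28, 35, 28, 28, 35 days apart.
Specifically, the 4th Monday of each month.
December 2000 — 4th Monday is December 25, 2000.
January 2001 — 4th Monday is January 22, 2001.
4th Monday of February 2001: February 26, 2001.
4th Monday of March 2001: March 26, 2001.
4th Monday of April 2001: April 23, 2001.
May 2001 — 4th Monday is May 28, 2001.
4th Monday of June 2001: June 25, 2001.

June 25, 2001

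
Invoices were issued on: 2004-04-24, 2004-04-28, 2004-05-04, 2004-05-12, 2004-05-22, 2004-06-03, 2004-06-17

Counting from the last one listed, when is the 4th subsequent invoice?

Intervals are 4, 6, 8, 10, 12, 14 days — an arithmetic progression with common difference 2.
Next gap: 16 days. 2004-06-17 + 16 days = 2004-07-03.
Next gap: 18 days. 2004-07-03 + 18 days = 2004-07-21.
Next gap: 20 days. 2004-07-21 + 20 days = 2004-08-10.
Next gap: 22 days. 2004-08-10 + 22 days = 2004-09-01.

2004-09-01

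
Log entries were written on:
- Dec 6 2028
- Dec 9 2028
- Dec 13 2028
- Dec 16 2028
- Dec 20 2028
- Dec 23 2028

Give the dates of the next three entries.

Dec 27 2028, Dec 30 2028, Jan 3 2029

Gaps: 3, 4, 3, 4, 3 days — not constant, but cyclic with period 2.
The events fall on every Wednesday and Saturday.
The following Wednesday is Dec 27 2028.
The following Saturday is Dec 30 2028.
Next Wednesday: Jan 3 2029.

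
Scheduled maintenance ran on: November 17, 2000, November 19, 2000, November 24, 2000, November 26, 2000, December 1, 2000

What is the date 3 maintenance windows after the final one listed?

December 10, 2000

The gap pattern 2, 5, 2, 5 repeats every 2 events.
These are the Fridays and Sundays of each week.
Next Sunday: December 3, 2000.
Next Friday: December 8, 2000.
The following Sunday is December 10, 2000.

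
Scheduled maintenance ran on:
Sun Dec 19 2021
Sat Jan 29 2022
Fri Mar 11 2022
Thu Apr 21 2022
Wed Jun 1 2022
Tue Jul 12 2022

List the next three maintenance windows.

Gaps between consecutive events: 41, 41, 41, 41, 41 days — a constant 41-day interval.
Tue Jul 12 2022 + 41 days = Mon Aug 22 2022.
Mon Aug 22 2022 + 41 days = Sun Oct 2 2022.
Sun Oct 2 2022 + 41 days = Sat Nov 12 2022.

Mon Aug 22 2022, Sun Oct 2 2022, Sat Nov 12 2022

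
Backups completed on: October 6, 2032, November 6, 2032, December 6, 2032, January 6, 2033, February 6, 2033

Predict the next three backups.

March 6, 2033; April 6, 2033; May 6, 2033

Gaps: 31, 30, 31, 31 days — not constant. Every event is on the 6th of the month.
Pattern: the 6th of each month.
Next: March 2033 → March 6, 2033.
Next: April 2033 → April 6, 2033.
May 2033: May 6, 2033.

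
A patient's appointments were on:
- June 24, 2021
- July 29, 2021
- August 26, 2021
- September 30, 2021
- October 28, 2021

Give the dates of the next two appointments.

These are Thursdays with 35, 28, 35, 28-day gaps.
Each is the final Thursday of its month — July 29, 2021 is past the 28th, so '4th Thursday' doesn't fit.
November 2021 ends with Thursday November 25, 2021.
December 2021 ends with Thursday December 30, 2021.

November 25, 2021; December 30, 2021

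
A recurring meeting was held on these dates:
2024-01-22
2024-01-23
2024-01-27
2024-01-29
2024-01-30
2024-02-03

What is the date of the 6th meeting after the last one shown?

2024-02-17

Every event lands on a Monday or Tuesday or Saturday (gaps cycle 1, 4, 2, 1, 4).
So the schedule is: every Monday, Tuesday and Saturday.
The following Monday is 2024-02-05.
The following Tuesday is 2024-02-06.
Next Saturday: 2024-02-10.
Next Monday: 2024-02-12.
Next Tuesday: 2024-02-13.
The following Saturday is 2024-02-17.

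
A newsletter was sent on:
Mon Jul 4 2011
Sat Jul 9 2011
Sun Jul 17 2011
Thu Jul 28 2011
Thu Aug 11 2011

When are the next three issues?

Sun Aug 28 2011, Sat Sep 17 2011, Mon Oct 10 2011

Gaps: 5, 8, 11, 14 days — each gap is 3 larger than the previous one.
Next gap: 17 days. Thu Aug 11 2011 + 17 days = Sun Aug 28 2011.
Next gap: 20 days. Sun Aug 28 2011 + 20 days = Sat Sep 17 2011.
Next gap: 23 days. Sat Sep 17 2011 + 23 days = Mon Oct 10 2011.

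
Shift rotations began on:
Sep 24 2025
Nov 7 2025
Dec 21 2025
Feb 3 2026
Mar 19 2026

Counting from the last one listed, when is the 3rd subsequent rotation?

Every event comes 44 days after the last (44, 44, 44, 44).
Mar 19 2026 + 44 days = May 2 2026.
May 2 2026 + 44 days = Jun 15 2026.
Jun 15 2026 + 44 days = Jul 29 2026.

Jul 29 2026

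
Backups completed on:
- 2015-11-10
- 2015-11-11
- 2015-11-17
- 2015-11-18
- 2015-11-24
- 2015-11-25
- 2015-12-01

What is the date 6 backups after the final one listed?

2015-12-22

Gaps: 1, 6, 1, 6, 1, 6 days — not constant, but cyclic with period 2.
The events fall on every Tuesday and Wednesday.
The following Wednesday is 2015-12-02.
Next Tuesday: 2015-12-08.
Next Wednesday: 2015-12-09.
The following Tuesday is 2015-12-15.
The following Wednesday is 2015-12-16.
Next Tuesday: 2015-12-22.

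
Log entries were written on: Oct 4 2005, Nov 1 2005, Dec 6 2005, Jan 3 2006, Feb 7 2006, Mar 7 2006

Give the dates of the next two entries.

All dates are Tuesdays, 28, 35, 28, 35, 28 days apart.
Specifically, the 1st Tuesday of each month.
1st Tuesday of April 2006: Apr 4 2006.
May 2006 — 1st Tuesday is May 2 2006.

Apr 4 2006, May 2 2006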